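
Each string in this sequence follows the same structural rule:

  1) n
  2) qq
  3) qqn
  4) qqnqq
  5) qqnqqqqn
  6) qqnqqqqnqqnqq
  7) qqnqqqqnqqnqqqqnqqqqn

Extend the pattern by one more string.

This is a Fibonacci-style word recurrence s(k) = s(k−1)·s(k−2): e.g. qq·n = qqn.
So term 8 is qqnqqqqnqqnqqqqnqqqqn·qqnqqqqnqqnqq.

qqnqqqqnqqnqqqqnqqqqnqqnqqqqnqqnqq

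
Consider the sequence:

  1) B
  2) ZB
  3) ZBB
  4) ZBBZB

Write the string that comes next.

ZBBZBZBB

This is a Fibonacci-style word recurrence s(k) = s(k−1)·s(k−2): e.g. ZB·B = ZBB.
So term 5 is ZBBZB·ZBB.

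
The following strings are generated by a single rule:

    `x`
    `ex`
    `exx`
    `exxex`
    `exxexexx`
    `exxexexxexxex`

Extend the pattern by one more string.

Each term (from the third on) is the previous term followed by the one before it: term 3 = ex·x = exx.
The next term joins exxexexxexxex and exxexexx.

exxexexxexxexexxexexx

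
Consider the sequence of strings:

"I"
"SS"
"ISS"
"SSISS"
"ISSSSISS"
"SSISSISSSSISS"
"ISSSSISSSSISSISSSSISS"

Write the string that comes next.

SSISSISSSSISSISSSSISSSSISSISSSSISS

From term 3 onward, concatenate the second-to-last term with the last: I·SS = ISS, SS·ISS = SSISS, …
Continuing: SSISSISSSSISS · ISSSSISSSSISSISSSSISS gives term 8.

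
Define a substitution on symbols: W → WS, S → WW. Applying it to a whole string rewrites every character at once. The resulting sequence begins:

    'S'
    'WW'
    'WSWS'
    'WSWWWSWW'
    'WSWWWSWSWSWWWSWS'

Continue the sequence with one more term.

φ(WSWWWSWSWSWWWSWS) expands symbol-by-symbol to WS WW WS WS WS WW WS WW WS WW WS WS WS WW WS WW; joining the 16 pieces gives the next term.

WSWWWSWSWSWWWSWWWSWWWSWSWSWWWSWW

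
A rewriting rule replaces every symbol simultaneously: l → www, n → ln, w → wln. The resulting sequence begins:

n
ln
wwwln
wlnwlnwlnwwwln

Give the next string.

Rewriting the 14 symbols of wlnwlnwlnwwwln one by one yields wln www ln wln www ln wln www ln wln wln wln www ln; concatenated:

wlnwwwlnwlnwwwlnwlnwwwlnwlnwlnwlnwwwln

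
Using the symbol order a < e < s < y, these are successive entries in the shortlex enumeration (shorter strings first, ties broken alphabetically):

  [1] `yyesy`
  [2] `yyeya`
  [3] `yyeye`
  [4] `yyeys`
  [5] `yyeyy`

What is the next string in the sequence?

yysaa

The successor of yyeyy increments the rightmost position that isn't already y and resets every position after it to a.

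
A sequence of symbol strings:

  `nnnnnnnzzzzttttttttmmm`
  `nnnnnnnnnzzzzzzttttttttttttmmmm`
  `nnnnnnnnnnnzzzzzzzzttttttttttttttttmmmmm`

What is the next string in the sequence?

nnnnnnnnnnnnnzzzzzzzzzzttttttttttttttttttttmmmmmm

Term n consists of 2n+3 n's, followed by 2n z's, followed by 4n t's, followed by n+1 m's, where the shown terms are n = 2, 3, 4.
Setting n = 5 gives 13, 10, 20, 6 characters in each block.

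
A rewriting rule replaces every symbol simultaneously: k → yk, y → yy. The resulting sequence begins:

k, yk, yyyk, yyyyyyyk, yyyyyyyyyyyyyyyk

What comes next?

Applying the rule to each of the 16 symbols of yyyyyyyyyyyyyyyk gives the pieces yy yy yy yy yy yy yy yy yy yy yy yy yy yy yy yk, which concatenate to the answer.

yyyyyyyyyyyyyyyyyyyyyyyyyyyyyyyk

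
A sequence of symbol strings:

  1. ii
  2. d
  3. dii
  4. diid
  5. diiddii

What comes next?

diiddiidiid

From term 3 onward, concatenate the last term with the second-to-last: d·ii = dii, dii·d = diid, …
So term 6 is diiddii·diid.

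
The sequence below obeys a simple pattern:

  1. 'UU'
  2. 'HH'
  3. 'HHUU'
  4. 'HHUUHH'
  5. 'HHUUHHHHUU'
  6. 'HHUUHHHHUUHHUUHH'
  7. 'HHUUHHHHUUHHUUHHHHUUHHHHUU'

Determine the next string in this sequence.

Each term (from the third on) is the previous term followed by the one before it: term 3 = HH·UU = HHUU.
So term 8 is HHUUHHHHUUHHUUHHHHUUHHHHUU·HHUUHHHHUUHHUUHH.

HHUUHHHHUUHHUUHHHHUUHHHHUUHHUUHHHHUUHHUUHH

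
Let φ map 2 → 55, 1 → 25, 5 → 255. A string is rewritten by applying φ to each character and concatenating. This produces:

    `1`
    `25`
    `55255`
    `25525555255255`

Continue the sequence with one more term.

Rewriting the 14 symbols of 25525555255255 one by one yields 55 255 255 55 255 255 255 255 55 255 255 55 255 255; concatenated:

55255255552552552552555525525555255255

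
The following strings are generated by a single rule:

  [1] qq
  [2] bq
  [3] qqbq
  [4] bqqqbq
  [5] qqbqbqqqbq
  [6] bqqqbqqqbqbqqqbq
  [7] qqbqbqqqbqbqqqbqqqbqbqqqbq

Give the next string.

bqqqbqqqbqbqqqbqqqbqbqqqbqbqqqbqqqbqbqqqbq

This is a Fibonacci-style word recurrence s(k) = s(k−2)·s(k−1): e.g. qq·bq = qqbq.
So term 8 is bqqqbqqqbqbqqqbq·qqbqbqqqbqbqqqbqqqbqbqqqbq.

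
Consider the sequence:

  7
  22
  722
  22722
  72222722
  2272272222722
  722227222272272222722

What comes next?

From term 3 onward, concatenate the second-to-last term with the last: 7·22 = 722, 22·722 = 22722, …
The next term joins 2272272222722 and 722227222272272222722.

2272272222722722227222272272222722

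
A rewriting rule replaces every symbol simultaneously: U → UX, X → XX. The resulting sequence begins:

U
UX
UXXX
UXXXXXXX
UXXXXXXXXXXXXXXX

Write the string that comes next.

Replace each of the 16 characters of UXXXXXXXXXXXXXXX in place — UX XX XX XX XX XX XX XX XX XX XX XX XX XX XX XX — and concatenate.

UXXXXXXXXXXXXXXXXXXXXXXXXXXXXXXX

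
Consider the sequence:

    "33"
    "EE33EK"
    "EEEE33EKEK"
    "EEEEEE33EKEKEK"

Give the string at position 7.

Every step adds EE to the front and EK to the end of the previous string.
From EEEEEE33EKEKEK, 3 further steps: EEEEEE33EKEKEK → EEEEEEEE33EKEKEKEK → EEEEEEEEEE33EKEKEKEKEK → (answer).

EEEEEEEEEEEE33EKEKEKEKEKEK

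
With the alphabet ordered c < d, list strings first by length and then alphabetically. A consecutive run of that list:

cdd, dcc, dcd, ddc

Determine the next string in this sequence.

ddd

The successor of ddc increments the rightmost position that isn't already d and resets every position after it to c.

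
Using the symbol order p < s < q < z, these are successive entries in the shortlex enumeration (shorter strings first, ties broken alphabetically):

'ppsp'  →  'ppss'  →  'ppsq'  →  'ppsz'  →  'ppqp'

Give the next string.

ppqs

Treat ppqp as a base-4 numeral over the given alphabet and add one, carrying through any trailing z's.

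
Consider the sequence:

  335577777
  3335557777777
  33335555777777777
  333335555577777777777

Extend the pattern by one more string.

Each string has the form 3^{n-1} 5^{n-1} 7^{2n-1}, where the shown terms are n = 3, 4, 5, 6.
For the next term, n = 7, so the run lengths are 6, 6, 13.

3333335555557777777777777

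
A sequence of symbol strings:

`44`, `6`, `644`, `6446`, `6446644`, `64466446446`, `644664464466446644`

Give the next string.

Each term (from the third on) is the previous term followed by the one before it: term 3 = 6·44 = 644.
So term 8 is 644664464466446644·64466446446.

64466446446644664464466446446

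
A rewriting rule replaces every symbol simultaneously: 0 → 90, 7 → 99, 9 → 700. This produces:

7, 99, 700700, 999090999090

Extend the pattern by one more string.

Rewriting each symbol of 999090999090: 9→700, 9→700, 9→700, 0→90, 9→700, 0→90, 9→700, 9→700, 9→700, 0→90, 9→700, 0→90, which concatenates to 700 700 700 90 700 90 700 700 700 90 700 90.

70070070090700907007007009070090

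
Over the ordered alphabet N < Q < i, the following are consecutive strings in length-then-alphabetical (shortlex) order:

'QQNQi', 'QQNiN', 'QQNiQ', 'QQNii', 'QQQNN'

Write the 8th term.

Advancing 3 positions from QQQNN through QQQNN → QQQNQ → QQQNi reaches term 8.

QQQQN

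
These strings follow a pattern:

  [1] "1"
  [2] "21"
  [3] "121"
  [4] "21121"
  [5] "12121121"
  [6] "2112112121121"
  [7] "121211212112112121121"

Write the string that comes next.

This is a Fibonacci-style word recurrence s(k) = s(k−2)·s(k−1): e.g. 1·21 = 121.
So term 8 is 2112112121121·121211212112112121121.

2112112121121121211212112112121121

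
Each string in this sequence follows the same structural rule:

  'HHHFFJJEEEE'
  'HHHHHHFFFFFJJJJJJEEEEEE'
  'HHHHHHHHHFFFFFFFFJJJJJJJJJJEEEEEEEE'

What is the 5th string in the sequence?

Term n consists of 3n H's, followed by 3n-1 F's, followed by 4n-2 J's, followed by 2n+2 E's (n = 1, 2, …).
For term 5, n = 5, so the run lengths are 15, 14, 18, 12.

HHHHHHHHHHHHHHHFFFFFFFFFFFFFFJJJJJJJJJJJJJJJJJJEEEEEEEEEEEE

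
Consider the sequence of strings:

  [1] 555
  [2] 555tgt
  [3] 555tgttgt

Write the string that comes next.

Every step adds tgt to the end: s(k+1) = s(k)·tgt.
Applying this once more to 555tgttgt:

555tgttgttgt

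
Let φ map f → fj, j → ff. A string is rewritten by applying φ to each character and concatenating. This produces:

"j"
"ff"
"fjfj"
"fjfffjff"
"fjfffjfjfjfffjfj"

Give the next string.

Replace each of the 16 characters of fjfffjfjfjfffjfj in place — fj ff fj fj fj ff fj ff fj ff fj fj fj ff fj ff — and concatenate.

fjfffjfjfjfffjfffjfffjfjfjfffjff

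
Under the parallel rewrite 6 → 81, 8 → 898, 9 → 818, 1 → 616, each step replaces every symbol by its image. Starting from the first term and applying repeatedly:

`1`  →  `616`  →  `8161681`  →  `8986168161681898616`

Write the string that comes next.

898818898816168189861681616818986168988188988161681

Applying the rule to each of the 19 symbols of 8986168161681898616 gives the pieces 898 818 898 81 616 81 898 616 81 616 81 898 616 898 818 898 81 616 81, which concatenate to the answer.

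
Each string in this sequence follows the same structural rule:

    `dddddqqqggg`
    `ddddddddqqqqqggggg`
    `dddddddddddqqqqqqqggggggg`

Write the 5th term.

Reading off run lengths: d runs 5, 8, 11; q runs 3, 5, 7; g runs 3, 5, 7 — each is linear in n (n = 1, 2, …).
At n = 5 the blocks have lengths 17, 11, 11.

dddddddddddddddddqqqqqqqqqqqggggggggggg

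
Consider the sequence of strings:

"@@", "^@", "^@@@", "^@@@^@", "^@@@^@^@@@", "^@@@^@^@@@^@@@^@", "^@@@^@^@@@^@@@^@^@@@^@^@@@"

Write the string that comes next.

This is a Fibonacci-style word recurrence s(k) = s(k−1)·s(k−2): e.g. ^@·@@ = ^@@@.
Continuing: ^@@@^@^@@@^@@@^@^@@@^@^@@@ · ^@@@^@^@@@^@@@^@ gives term 8.

^@@@^@^@@@^@@@^@^@@@^@^@@@^@@@^@^@@@^@@@^@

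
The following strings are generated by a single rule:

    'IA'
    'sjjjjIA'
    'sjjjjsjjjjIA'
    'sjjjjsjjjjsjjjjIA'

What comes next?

Every step adds sjjjj at the front: s(k+1) = sjjjj·s(k).
Applying this once more to sjjjjsjjjjsjjjjIA:

sjjjjsjjjjsjjjjsjjjjIA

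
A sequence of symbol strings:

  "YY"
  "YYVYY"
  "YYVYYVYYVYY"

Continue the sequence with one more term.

s(k+1) = s(k)·V·s(k) — each term doubles the last with 'V' between the halves.
So the next term is two copies of YYVYYVYYVYY with 'V' between the halves.

YYVYYVYYVYYVYYVYYVYYVYY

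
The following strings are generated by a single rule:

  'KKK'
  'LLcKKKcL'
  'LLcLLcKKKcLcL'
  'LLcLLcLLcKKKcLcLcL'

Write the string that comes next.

Each term wraps the previous one in LLc on the left and cL on the right.
One more step from LLcLLcLLcKKKcLcLcL gives the answer.

LLcLLcLLcLLcKKKcLcLcLcL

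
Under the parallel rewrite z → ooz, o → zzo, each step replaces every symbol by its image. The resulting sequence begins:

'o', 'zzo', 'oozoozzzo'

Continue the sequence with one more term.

Expanding oozoozzzo: o→zzo, o→zzo, z→ooz, o→zzo, o→zzo, z→ooz, z→ooz, z→ooz, o→zzo. Concatenated: zzo zzo ooz zzo zzo ooz ooz ooz zzo.

zzozzooozzzozzooozoozoozzzo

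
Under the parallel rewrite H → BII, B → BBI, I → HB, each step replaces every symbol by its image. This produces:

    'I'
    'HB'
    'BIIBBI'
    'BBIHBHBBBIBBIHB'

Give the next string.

BBIBBIHBBIIBBIBIIBBIBBIBBIHBBBIBBIHBBIIBBI

φ(BBIHBHBBBIBBIHB) expands symbol-by-symbol to BBI BBI HB BII BBI BII BBI BBI BBI HB BBI BBI HB BII BBI; joining the 15 pieces gives the next term.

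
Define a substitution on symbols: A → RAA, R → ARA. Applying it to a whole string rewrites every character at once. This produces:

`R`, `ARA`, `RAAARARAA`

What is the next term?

ARARAARAARAAARARAAARARAARAA

Apply φ to RAAARARAA symbol by symbol: R→ARA, A→RAA, A→RAA, A→RAA, R→ARA, A→RAA, R→ARA, A→RAA, A→RAA; joined: ARA RAA RAA RAA ARA RAA ARA RAA RAA.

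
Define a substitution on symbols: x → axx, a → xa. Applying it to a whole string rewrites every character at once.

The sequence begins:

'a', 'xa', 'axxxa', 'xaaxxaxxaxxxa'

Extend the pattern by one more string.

Applying the rule to each of the 13 symbols of xaaxxaxxaxxxa gives the pieces axx xa xa axx axx xa axx axx xa axx axx axx xa, which concatenate to the answer.

axxxaxaaxxaxxxaaxxaxxxaaxxaxxaxxxa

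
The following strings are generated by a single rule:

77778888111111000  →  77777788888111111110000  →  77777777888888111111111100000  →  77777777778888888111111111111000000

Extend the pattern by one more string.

The n-th term is 2n 7's then n+2 8's then 2n+2 1's then n+1 0's, where the shown terms are n = 2, 3, 4, 5.
Setting n = 6 gives 12, 8, 14, 7 characters in each block.

77777777777788888888111111111111110000000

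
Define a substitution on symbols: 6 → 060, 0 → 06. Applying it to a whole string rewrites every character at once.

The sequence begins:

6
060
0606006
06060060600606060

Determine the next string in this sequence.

Replace each of the 17 characters of 06060060600606060 in place — 06 060 06 060 06 06 060 06 060 06 06 060 06 060 06 060 06 — and concatenate.

06060060600606060060600606060060600606006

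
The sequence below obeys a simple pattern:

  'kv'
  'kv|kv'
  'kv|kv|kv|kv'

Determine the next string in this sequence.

Every step duplicates the string with '|' between the halves.
So the next term is two copies of kv|kv|kv|kv with '|' between the halves.

kv|kv|kv|kv|kv|kv|kv|kv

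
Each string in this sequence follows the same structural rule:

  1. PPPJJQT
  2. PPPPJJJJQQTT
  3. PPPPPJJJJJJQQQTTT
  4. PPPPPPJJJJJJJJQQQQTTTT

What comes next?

PPPPPPPJJJJJJJJJJQQQQQTTTTT

Each string has the form P^{n+2} J^{2n} Q^{n} T^{n} (n = 1, 2, …).
At n = 5 the blocks have lengths 7, 10, 5, 5.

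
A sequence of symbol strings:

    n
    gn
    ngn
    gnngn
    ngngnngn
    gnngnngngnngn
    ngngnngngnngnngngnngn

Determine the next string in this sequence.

From term 3 onward, concatenate the second-to-last term with the last: n·gn = ngn, gn·ngn = gnngn, …
Continuing: gnngnngngnngn · ngngnngngnngnngngnngn gives term 8.

gnngnngngnngnngngnngngnngnngngnngn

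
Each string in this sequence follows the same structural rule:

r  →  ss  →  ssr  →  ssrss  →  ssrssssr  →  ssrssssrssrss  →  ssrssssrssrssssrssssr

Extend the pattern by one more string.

This is a Fibonacci-style word recurrence s(k) = s(k−1)·s(k−2): e.g. ss·r = ssr.
So term 8 is ssrssssrssrssssrssssr·ssrssssrssrss.

ssrssssrssrssssrssssrssrssssrssrss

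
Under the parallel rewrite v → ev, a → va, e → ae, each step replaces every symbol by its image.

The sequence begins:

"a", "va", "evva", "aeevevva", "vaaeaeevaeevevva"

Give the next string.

evvavaaevaaeaeevvaaeaeevaeevevva

Applying the rule to each of the 16 symbols of vaaeaeevaeevevva gives the pieces ev va va ae va ae ae ev va ae ae ev ae ev ev va, which concatenate to the answer.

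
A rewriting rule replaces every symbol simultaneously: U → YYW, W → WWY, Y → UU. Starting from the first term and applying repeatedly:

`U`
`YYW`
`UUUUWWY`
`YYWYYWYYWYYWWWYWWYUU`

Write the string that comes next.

UUUUWWYUUUUWWYUUUUWWYUUUUWWYWWYWWYUUWWYWWYUUYYWYYW

Replace each of the 20 characters of YYWYYWYYWYYWWWYWWYUU in place — UU UU WWY UU UU WWY UU UU WWY UU UU WWY WWY WWY UU WWY WWY UU YYW YYW — and concatenate.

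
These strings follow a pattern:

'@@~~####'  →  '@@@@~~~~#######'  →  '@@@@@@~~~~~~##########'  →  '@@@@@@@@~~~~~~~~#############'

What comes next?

@@@@@@@@@@~~~~~~~~~~################

Reading off run lengths: @ runs 2, 4, 6, 8; ~ runs 2, 4, 6, 8; # runs 4, 7, 10, 13 — each is linear in n (n = 1, 2, …).
At n = 5 the blocks have lengths 10, 10, 16.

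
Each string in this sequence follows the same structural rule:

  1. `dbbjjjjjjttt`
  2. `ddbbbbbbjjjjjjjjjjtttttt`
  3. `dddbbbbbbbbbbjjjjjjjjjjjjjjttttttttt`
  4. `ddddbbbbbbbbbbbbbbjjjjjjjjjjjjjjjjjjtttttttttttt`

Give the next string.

Reading off run lengths: d runs 1, 2, 3, 4; b runs 2, 6, 10, 14; j runs 6, 10, 14, 18; t runs 3, 6, 9, 12 — each is linear in n (n = 1, 2, …).
For the next term, n = 5, so the run lengths are 5, 18, 22, 15.

dddddbbbbbbbbbbbbbbbbbbjjjjjjjjjjjjjjjjjjjjjjttttttttttttttt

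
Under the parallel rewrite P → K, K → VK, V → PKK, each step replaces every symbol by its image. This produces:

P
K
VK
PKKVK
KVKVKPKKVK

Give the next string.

Expanding KVKVKPKKVK: K→VK, V→PKK, K→VK, V→PKK, K→VK, P→K, K→VK, K→VK, V→PKK, K→VK. Concatenated: VK PKK VK PKK VK K VK VK PKK VK.

VKPKKVKPKKVKKVKVKPKKVK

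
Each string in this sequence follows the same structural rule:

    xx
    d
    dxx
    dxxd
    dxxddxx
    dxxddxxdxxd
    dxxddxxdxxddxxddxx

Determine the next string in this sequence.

This is a Fibonacci-style word recurrence s(k) = s(k−1)·s(k−2): e.g. d·xx = dxx.
Continuing: dxxddxxdxxddxxddxx · dxxddxxdxxd gives term 8.

dxxddxxdxxddxxddxxdxxddxxdxxd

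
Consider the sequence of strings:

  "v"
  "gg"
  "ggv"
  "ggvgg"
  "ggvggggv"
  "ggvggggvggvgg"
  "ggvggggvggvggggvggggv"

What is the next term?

ggvggggvggvggggvggggvggvggggvggvgg

Each term (from the third on) is the previous term followed by the one before it: term 3 = gg·v = ggv.
Continuing: ggvggggvggvggggvggggv · ggvggggvggvgg gives term 8.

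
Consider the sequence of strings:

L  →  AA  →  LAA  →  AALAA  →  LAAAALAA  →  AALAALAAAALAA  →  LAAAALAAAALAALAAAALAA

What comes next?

Each term (from the third on) is the two preceding terms concatenated in order: term 3 = L·AA = LAA.
So term 8 is AALAALAAAALAA·LAAAALAAAALAALAAAALAA.

AALAALAAAALAALAAAALAAAALAALAAAALAA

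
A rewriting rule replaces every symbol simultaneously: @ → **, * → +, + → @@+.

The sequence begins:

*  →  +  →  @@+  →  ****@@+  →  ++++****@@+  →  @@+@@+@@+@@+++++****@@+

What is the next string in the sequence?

****@@+****@@+****@@+****@@+@@+@@+@@+@@+++++****@@+

φ(@@+@@+@@+@@+++++****@@+) expands symbol-by-symbol to ** ** @@+ ** ** @@+ ** ** @@+ ** ** @@+ @@+ @@+ @@+ @@+ + + + + ** ** @@+; joining the 23 pieces gives the next term.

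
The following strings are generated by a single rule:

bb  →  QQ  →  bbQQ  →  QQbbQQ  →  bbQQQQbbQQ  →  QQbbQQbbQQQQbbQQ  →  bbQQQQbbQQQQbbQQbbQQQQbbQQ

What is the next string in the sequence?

QQbbQQbbQQQQbbQQbbQQQQbbQQQQbbQQbbQQQQbbQQ

This is a Fibonacci-style word recurrence s(k) = s(k−2)·s(k−1): e.g. bb·QQ = bbQQ.
So term 8 is QQbbQQbbQQQQbbQQ·bbQQQQbbQQQQbbQQbbQQQQbbQQ.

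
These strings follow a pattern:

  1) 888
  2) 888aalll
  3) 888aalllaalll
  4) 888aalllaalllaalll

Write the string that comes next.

888aalllaalllaalllaalll

The strings grow by a fixed suffix aalll each time.
So the next term is 888aalllaalllaalll·aalll.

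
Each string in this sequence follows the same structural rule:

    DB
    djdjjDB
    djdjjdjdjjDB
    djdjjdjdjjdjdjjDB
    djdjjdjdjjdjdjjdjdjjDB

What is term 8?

The strings grow by a fixed prefix djdjj each time.
From djdjjdjdjjdjdjjdjdjjDB, 3 further steps: djdjjdjdjjdjdjjdjdjjDB → djdjjdjdjjdjdjjdjdjjdjdjjDB → djdjjdjdjjdjdjjdjdjjdjdjjdjdjjDB → (answer).

djdjjdjdjjdjdjjdjdjjdjdjjdjdjjdjdjjDB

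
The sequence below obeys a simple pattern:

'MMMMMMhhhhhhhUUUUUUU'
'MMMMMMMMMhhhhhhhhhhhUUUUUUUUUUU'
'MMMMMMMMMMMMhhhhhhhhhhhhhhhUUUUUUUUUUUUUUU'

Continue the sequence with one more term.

MMMMMMMMMMMMMMMhhhhhhhhhhhhhhhhhhhUUUUUUUUUUUUUUUUUUU

Reading off run lengths: M runs 6, 9, 12; h runs 7, 11, 15; U runs 7, 11, 15 — each is linear in n, where the shown terms are n = 2, 3, 4.
At n = 5 the blocks have lengths 15, 19, 19.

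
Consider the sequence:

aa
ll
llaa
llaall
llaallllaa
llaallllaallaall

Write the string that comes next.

llaallllaallaallllaallllaa

Each term (from the third on) is the previous term followed by the one before it: term 3 = ll·aa = llaa.
So term 7 is llaallllaallaall·llaallllaa.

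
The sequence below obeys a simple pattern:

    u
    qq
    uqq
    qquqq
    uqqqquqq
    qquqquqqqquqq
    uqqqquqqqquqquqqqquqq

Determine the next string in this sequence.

qquqquqqqquqquqqqquqqqquqquqqqquqq

Each term (from the third on) is the two preceding terms concatenated in order: term 3 = u·qq = uqq.
The next term joins qquqquqqqquqq and uqqqquqqqquqquqqqquqq.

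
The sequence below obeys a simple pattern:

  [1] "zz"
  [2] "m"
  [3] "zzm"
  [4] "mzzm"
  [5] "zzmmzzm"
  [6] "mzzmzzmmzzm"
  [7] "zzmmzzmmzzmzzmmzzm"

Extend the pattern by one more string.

mzzmzzmmzzmzzmmzzmmzzmzzmmzzm

Each term (from the third on) is the two preceding terms concatenated in order: term 3 = zz·m = zzm.
So term 8 is mzzmzzmmzzm·zzmmzzmmzzmzzmmzzm.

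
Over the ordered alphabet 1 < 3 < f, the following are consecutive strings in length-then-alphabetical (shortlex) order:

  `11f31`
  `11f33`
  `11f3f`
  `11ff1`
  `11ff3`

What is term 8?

Advancing 3 positions from 11ff3 through 11ff3 → 11fff → 13111 reaches term 8.

13113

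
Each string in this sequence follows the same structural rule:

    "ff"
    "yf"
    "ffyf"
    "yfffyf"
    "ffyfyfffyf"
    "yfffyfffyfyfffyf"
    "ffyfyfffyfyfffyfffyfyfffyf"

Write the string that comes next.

yfffyfffyfyfffyfffyfyfffyfyfffyfffyfyfffyf

From term 3 onward, concatenate the second-to-last term with the last: ff·yf = ffyf, yf·ffyf = yfffyf, …
The next term joins yfffyfffyfyfffyf and ffyfyfffyfyfffyfffyfyfffyf.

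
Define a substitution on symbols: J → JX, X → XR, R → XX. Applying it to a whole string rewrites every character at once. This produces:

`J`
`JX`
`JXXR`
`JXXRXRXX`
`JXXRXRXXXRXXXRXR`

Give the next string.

Replace each of the 16 characters of JXXRXRXXXRXXXRXR in place — JX XR XR XX XR XX XR XR XR XX XR XR XR XX XR XX — and concatenate.

JXXRXRXXXRXXXRXRXRXXXRXRXRXXXRXX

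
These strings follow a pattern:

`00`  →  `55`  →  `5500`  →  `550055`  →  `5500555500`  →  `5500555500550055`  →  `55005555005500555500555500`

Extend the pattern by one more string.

550055550055005555005555005500555500550055

This is a Fibonacci-style word recurrence s(k) = s(k−1)·s(k−2): e.g. 55·00 = 5500.
Continuing: 55005555005500555500555500 · 5500555500550055 gives term 8.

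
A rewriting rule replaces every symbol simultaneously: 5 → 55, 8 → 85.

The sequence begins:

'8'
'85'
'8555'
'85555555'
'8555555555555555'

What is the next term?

Rewriting the 16 symbols of 8555555555555555 one by one yields 85 55 55 55 55 55 55 55 55 55 55 55 55 55 55 55; concatenated:

85555555555555555555555555555555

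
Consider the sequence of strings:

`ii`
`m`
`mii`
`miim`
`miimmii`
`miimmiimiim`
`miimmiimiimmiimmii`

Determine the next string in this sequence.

miimmiimiimmiimmiimiimmiimiim

Each term (from the third on) is the previous term followed by the one before it: term 3 = m·ii = mii.
So term 8 is miimmiimiimmiimmii·miimmiimiim.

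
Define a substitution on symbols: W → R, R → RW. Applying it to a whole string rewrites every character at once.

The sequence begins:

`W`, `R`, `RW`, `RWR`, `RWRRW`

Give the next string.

RWRRWRWR

Apply φ to RWRRW symbol by symbol: R→RW, W→R, R→RW, R→RW, W→R; joined: RW R RW RW R.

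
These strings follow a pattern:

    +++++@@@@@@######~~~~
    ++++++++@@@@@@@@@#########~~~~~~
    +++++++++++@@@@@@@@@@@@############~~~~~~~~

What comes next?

Each string has the form +^{3n+2} @^{3n+3} #^{3n+3} ~^{2n+2} (n = 1, 2, …).
At n = 4 the blocks have lengths 14, 15, 15, 10.

++++++++++++++@@@@@@@@@@@@@@@###############~~~~~~~~~~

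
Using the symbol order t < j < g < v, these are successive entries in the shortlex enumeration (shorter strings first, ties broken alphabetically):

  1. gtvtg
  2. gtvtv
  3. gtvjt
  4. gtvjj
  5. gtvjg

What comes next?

gtvjv

The successor of gtvjg increments the rightmost position that isn't already v and resets every position after it to t.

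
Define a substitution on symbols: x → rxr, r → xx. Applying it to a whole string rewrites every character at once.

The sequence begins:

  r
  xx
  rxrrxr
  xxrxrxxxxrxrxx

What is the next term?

Rewriting the 14 symbols of xxrxrxxxxrxrxx one by one yields rxr rxr xx rxr xx rxr rxr rxr rxr xx rxr xx rxr rxr; concatenated:

rxrrxrxxrxrxxrxrrxrrxrrxrxxrxrxxrxrrxr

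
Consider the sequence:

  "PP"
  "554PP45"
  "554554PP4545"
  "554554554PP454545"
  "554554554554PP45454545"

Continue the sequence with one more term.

s(k+1) = 554·s(k)·45, so each term gains 554 as a prefix and 45 as a suffix.
One more step from 554554554554PP45454545 gives the answer.

554554554554554PP4545454545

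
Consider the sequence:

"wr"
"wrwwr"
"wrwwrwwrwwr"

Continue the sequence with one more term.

Each string is two copies of the previous one joined by 'w'.
Doubling wrwwrwwrwwr with 'w' between the halves:

wrwwrwwrwwrwwrwwrwwrwwr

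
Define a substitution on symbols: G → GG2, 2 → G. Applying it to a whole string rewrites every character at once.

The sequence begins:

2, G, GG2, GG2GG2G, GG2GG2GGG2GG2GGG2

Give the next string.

Rewriting the 17 symbols of GG2GG2GGG2GG2GGG2 one by one yields GG2 GG2 G GG2 GG2 G GG2 GG2 GG2 G GG2 GG2 G GG2 GG2 GG2 G; concatenated:

GG2GG2GGG2GG2GGG2GG2GG2GGG2GG2GGG2GG2GG2G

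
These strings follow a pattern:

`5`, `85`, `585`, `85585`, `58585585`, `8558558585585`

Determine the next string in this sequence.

Each term (from the third on) is the two preceding terms concatenated in order: term 3 = 5·85 = 585.
Continuing: 58585585 · 8558558585585 gives term 7.

585855858558558585585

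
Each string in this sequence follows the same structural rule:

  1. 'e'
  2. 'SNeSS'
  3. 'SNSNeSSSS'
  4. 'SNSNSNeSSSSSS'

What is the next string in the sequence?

s(k+1) = SN·s(k)·SS, so each term gains SN as a prefix and SS as a suffix.
So the next term is SN·SNSNSNeSSSSSS·SS.

SNSNSNSNeSSSSSSSS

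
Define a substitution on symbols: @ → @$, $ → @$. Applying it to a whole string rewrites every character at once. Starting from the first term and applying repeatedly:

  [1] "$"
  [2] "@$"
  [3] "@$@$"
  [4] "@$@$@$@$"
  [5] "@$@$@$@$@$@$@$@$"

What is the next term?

@$@$@$@$@$@$@$@$@$@$@$@$@$@$@$@$

φ(@$@$@$@$@$@$@$@$) expands symbol-by-symbol to @$ @$ @$ @$ @$ @$ @$ @$ @$ @$ @$ @$ @$ @$ @$ @$; joining the 16 pieces gives the next term.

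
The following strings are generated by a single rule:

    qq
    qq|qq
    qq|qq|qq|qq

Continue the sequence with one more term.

qq|qq|qq|qq|qq|qq|qq|qq

s(k+1) = s(k)·|·s(k) — each term doubles the last with '|' between the halves.
So the next term is two copies of qq|qq|qq|qq with '|' between the halves.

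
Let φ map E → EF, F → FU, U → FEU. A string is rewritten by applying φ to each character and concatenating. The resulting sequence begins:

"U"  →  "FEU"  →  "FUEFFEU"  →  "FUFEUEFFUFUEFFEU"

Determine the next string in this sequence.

FUFEUFUEFFEUEFFUFUFEUFUFEUEFFUFUEFFEU

Applying the rule to each of the 16 symbols of FUFEUEFFUFUEFFEU gives the pieces FU FEU FU EF FEU EF FU FU FEU FU FEU EF FU FU EF FEU, which concatenate to the answer.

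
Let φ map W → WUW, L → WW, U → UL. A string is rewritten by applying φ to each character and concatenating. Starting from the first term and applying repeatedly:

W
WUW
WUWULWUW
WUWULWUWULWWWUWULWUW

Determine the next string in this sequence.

Replace each of the 20 characters of WUWULWUWULWWWUWULWUW in place — WUW UL WUW UL WW WUW UL WUW UL WW WUW WUW WUW UL WUW UL WW WUW UL WUW — and concatenate.

WUWULWUWULWWWUWULWUWULWWWUWWUWWUWULWUWULWWWUWULWUW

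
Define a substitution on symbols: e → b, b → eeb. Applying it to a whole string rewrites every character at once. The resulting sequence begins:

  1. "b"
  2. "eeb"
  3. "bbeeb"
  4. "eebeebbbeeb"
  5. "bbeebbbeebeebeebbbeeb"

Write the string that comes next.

eebeebbbeebeebeebbbeebbbeebbbeebeebeebbbeeb

Replace each of the 21 characters of bbeebbbeebeebeebbbeeb in place — eeb eeb b b eeb eeb eeb b b eeb b b eeb b b eeb eeb eeb b b eeb — and concatenate.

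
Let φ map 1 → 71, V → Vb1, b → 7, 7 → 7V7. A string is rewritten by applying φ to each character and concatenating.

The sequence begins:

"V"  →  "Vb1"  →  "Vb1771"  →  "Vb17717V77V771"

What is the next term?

Applying the rule to each of the 14 symbols of Vb17717V77V771 gives the pieces Vb1 7 71 7V7 7V7 71 7V7 Vb1 7V7 7V7 Vb1 7V7 7V7 71, which concatenate to the answer.

Vb17717V77V7717V7Vb17V77V7Vb17V77V771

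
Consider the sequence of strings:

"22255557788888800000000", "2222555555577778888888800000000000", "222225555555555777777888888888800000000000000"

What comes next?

22222255555555555557777777788888888888800000000000000000

The n-th term is n+1 2's then 3n-2 5's then 2n-2 7's then 2n+2 8's then 3n+2 0's, where the shown terms are n = 2, 3, 4.
Setting n = 5 gives 6, 13, 8, 12, 17 characters in each block.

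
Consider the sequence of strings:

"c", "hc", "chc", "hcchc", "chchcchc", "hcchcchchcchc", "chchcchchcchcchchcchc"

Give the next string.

This is a Fibonacci-style word recurrence s(k) = s(k−2)·s(k−1): e.g. c·hc = chc.
Continuing: hcchcchchcchc · chchcchchcchcchchcchc gives term 8.

hcchcchchcchcchchcchchcchcchchcchc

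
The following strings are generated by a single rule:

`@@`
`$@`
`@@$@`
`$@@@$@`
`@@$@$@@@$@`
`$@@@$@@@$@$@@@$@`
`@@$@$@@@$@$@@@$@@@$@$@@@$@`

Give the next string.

This is a Fibonacci-style word recurrence s(k) = s(k−2)·s(k−1): e.g. @@·$@ = @@$@.
The next term joins $@@@$@@@$@$@@@$@ and @@$@$@@@$@$@@@$@@@$@$@@@$@.

$@@@$@@@$@$@@@$@@@$@$@@@$@$@@@$@@@$@$@@@$@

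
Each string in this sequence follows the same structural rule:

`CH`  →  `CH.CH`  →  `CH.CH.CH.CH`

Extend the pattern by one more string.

Each string is two copies of the previous one joined by '.'.
One more doubling of CH.CH.CH.CH gives the answer.

CH.CH.CH.CH.CH.CH.CH.CH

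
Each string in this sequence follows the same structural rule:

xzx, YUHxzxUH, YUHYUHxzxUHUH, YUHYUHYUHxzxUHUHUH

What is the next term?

Each term wraps the previous one in YUH on the left and UH on the right.
One more step from YUHYUHYUHxzxUHUHUH gives the answer.

YUHYUHYUHYUHxzxUHUHUHUH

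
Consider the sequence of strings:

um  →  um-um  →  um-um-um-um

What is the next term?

s(k+1) = s(k)·-·s(k) — each term doubles the last with '-' between the halves.
Doubling um-um-um-um with '-' between the halves:

um-um-um-um-um-um-um-um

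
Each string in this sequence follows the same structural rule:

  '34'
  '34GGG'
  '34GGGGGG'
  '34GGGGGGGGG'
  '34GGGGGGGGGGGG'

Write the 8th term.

Every step adds GGG to the end: s(k+1) = s(k)·GGG.
From 34GGGGGGGGGGGG, 3 further steps: 34GGGGGGGGGGGG → 34GGGGGGGGGGGGGGG → 34GGGGGGGGGGGGGGGGGG → (answer).

34GGGGGGGGGGGGGGGGGGGGG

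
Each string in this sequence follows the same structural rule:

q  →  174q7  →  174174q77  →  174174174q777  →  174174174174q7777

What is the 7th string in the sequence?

Each term wraps the previous one in 174 on the left and 7 on the right.
From 174174174174q7777, 2 further steps: 174174174174q7777 → 174174174174174q77777 → (answer).

174174174174174174q777777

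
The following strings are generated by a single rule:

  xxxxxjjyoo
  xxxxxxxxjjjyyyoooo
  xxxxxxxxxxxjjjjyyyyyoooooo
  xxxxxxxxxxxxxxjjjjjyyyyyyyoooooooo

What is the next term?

Term n consists of 3n+2 x's, followed by n+1 j's, followed by 2n-1 y's, followed by 2n o's (n = 1, 2, …).
Setting n = 5 gives 17, 6, 9, 10 characters in each block.

xxxxxxxxxxxxxxxxxjjjjjjyyyyyyyyyoooooooooo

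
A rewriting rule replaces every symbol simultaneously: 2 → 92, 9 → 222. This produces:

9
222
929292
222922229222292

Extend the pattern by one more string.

Applying the rule to each of the 15 symbols of 222922229222292 gives the pieces 92 92 92 222 92 92 92 92 222 92 92 92 92 222 92, which concatenate to the answer.

929292222929292922229292929222292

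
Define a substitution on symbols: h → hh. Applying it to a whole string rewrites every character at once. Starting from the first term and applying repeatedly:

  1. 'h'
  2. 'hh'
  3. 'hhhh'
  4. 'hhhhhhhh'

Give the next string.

Apply φ to hhhhhhhh symbol by symbol: h→hh, h→hh, h→hh, h→hh, h→hh, h→hh, h→hh, h→hh; joined: hh hh hh hh hh hh hh hh.

hhhhhhhhhhhhhhhh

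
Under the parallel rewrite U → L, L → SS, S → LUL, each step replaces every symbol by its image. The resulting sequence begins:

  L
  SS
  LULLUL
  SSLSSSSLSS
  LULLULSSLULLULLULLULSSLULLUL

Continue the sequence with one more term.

SSLSSSSLSSLULLULSSLSSSSLSSSSLSSSSLSSLULLULSSLSSSSLSS

φ(LULLULSSLULLULLULLULSSLULLUL) expands symbol-by-symbol to SS L SS SS L SS LUL LUL SS L SS SS L SS SS L SS SS L SS LUL LUL SS L SS SS L SS; joining the 28 pieces gives the next term.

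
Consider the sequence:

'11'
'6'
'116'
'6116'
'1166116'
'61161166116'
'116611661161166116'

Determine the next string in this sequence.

Each term (from the third on) is the two preceding terms concatenated in order: term 3 = 11·6 = 116.
So term 8 is 61161166116·116611661161166116.

61161166116116611661161166116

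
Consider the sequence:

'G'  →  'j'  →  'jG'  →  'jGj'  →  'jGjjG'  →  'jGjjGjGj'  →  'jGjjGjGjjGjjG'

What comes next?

jGjjGjGjjGjjGjGjjGjGj

From term 3 onward, concatenate the last term with the second-to-last: j·G = jG, jG·j = jGj, …
So term 8 is jGjjGjGjjGjjG·jGjjGjGj.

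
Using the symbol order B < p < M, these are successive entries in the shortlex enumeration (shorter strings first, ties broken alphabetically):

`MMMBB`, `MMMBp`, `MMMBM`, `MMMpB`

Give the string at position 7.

MMMMB

Continuing the enumeration 3 steps past MMMpB: MMMpB → MMMpp → MMMpM → (answer).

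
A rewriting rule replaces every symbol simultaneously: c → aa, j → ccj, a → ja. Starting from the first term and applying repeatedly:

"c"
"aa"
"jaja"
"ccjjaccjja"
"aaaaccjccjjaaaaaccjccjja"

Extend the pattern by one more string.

φ(aaaaccjccjjaaaaaccjccjja) expands symbol-by-symbol to ja ja ja ja aa aa ccj aa aa ccj ccj ja ja ja ja ja aa aa ccj aa aa ccj ccj ja; joining the 24 pieces gives the next term.

jajajajaaaaaccjaaaaccjccjjajajajajaaaaaccjaaaaccjccjja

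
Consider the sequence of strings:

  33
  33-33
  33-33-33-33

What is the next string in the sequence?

s(k+1) = s(k)·-·s(k) — each term doubles the last with '-' between the halves.
Doubling 33-33-33-33 with '-' between the halves:

33-33-33-33-33-33-33-33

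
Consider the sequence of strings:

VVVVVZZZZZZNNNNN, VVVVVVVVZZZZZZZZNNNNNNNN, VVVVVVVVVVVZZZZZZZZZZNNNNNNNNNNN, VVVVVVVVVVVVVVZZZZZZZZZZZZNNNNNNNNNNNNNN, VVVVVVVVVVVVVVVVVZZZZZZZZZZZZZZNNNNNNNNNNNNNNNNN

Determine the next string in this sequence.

VVVVVVVVVVVVVVVVVVVVZZZZZZZZZZZZZZZZNNNNNNNNNNNNNNNNNNNN

Reading off run lengths: V runs 5, 8, 11, 14, 17; Z runs 6, 8, 10, 12, 14; N runs 5, 8, 11, 14, 17 — each is linear in n, where the shown terms are n = 2, 3, 4, 5, 6.
At n = 7 the blocks have lengths 20, 16, 20.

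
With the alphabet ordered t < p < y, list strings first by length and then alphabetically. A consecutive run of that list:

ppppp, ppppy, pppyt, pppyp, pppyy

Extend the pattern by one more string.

Find the rightmost character of pppyy below y, bump it to the next letter, and reset everything to its right to t.

ppytt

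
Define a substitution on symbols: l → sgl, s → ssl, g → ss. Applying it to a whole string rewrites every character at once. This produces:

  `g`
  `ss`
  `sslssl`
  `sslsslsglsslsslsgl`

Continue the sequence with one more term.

sslsslsglsslsslsglsslsssglsslsslsglsslsslsglsslsssgl

Applying the rule to each of the 18 symbols of sslsslsglsslsslsgl gives the pieces ssl ssl sgl ssl ssl sgl ssl ss sgl ssl ssl sgl ssl ssl sgl ssl ss sgl, which concatenate to the answer.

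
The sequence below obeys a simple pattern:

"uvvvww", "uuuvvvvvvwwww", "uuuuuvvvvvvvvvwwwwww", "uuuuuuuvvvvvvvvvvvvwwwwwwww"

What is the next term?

uuuuuuuuuvvvvvvvvvvvvvvvwwwwwwwwww

Each string has the form u^{2n-1} v^{3n} w^{2n} (n = 1, 2, …).
At n = 5 the blocks have lengths 9, 15, 10.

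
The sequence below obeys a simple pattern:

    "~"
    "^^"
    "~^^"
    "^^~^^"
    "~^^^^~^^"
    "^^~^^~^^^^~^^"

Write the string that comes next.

This is a Fibonacci-style word recurrence s(k) = s(k−2)·s(k−1): e.g. ~·^^ = ~^^.
The next term joins ~^^^^~^^ and ^^~^^~^^^^~^^.

~^^^^~^^^^~^^~^^^^~^^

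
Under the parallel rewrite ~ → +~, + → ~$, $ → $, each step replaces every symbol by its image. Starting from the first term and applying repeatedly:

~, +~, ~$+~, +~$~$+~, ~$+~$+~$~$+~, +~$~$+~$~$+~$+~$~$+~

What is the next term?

Replace each of the 20 characters of +~$~$+~$~$+~$+~$~$+~ in place — ~$ +~ $ +~ $ ~$ +~ $ +~ $ ~$ +~ $ ~$ +~ $ +~ $ ~$ +~ — and concatenate.

~$+~$+~$~$+~$+~$~$+~$~$+~$+~$~$+~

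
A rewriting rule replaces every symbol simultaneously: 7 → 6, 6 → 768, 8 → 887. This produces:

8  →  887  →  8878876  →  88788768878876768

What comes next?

88788768878876768887887688788767686768887

Replace each of the 17 characters of 88788768878876768 in place — 887 887 6 887 887 6 768 887 887 6 887 887 6 768 6 768 887 — and concatenate.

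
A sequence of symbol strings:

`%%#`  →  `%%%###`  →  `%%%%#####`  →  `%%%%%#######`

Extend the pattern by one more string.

The n-th term is n+1 %'s then 2n-1 #'s (n = 1, 2, …).
For the next term, n = 5, so the run lengths are 6, 9.

%%%%%%#########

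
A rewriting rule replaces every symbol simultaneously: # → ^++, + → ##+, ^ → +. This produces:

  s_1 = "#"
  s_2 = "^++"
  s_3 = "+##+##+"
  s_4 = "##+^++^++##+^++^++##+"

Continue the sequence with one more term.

^++^++##++##+##++##+##+^++^++##++##+##++##+##+^++^++##+

φ(##+^++^++##+^++^++##+) expands symbol-by-symbol to ^++ ^++ ##+ + ##+ ##+ + ##+ ##+ ^++ ^++ ##+ + ##+ ##+ + ##+ ##+ ^++ ^++ ##+; joining the 21 pieces gives the next term.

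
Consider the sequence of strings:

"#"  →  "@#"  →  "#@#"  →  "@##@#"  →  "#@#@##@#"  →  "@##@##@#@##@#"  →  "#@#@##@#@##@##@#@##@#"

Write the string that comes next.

Each term (from the third on) is the two preceding terms concatenated in order: term 3 = #·@# = #@#.
The next term joins @##@##@#@##@# and #@#@##@#@##@##@#@##@#.

@##@##@#@##@##@#@##@#@##@##@#@##@#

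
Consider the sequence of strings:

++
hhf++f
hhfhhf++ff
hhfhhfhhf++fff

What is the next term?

hhfhhfhhfhhf++ffff

Every step adds hhf to the front and f to the end of the previous string.
So the next term is hhf·hhfhhfhhf++fff·f.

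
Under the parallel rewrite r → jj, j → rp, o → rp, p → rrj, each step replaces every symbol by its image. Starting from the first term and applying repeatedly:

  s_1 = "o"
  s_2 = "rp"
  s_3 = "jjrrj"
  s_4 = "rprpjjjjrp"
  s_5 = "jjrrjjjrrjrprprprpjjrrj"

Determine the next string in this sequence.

rprpjjjjrprprpjjjjrpjjrrjjjrrjjjrrjjjrrjrprpjjjjrp

Replace each of the 23 characters of jjrrjjjrrjrprprprpjjrrj in place — rp rp jj jj rp rp rp jj jj rp jj rrj jj rrj jj rrj jj rrj rp rp jj jj rp — and concatenate.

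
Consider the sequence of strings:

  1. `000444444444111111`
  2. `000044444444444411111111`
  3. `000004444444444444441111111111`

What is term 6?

000000004444444444444444444444441111111111111111

Term n consists of n+1 0's, followed by 3n+3 4's, followed by 2n+2 1's, where the shown terms are n = 2, 3, 4.
For term 6, n = 7, so the run lengths are 8, 24, 16.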